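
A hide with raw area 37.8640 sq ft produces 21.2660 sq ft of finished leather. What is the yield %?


Formula: Yield = finished / raw * 100
Substituting: Yield = 21.2660 / 37.8640 * 100
Result: 56.1642 %


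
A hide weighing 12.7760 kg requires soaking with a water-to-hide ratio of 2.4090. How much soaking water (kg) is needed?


Formula: Water = hide_weight * ratio
Substituting: Water = 12.7760 * 2.4090
Result: 30.7774 kg


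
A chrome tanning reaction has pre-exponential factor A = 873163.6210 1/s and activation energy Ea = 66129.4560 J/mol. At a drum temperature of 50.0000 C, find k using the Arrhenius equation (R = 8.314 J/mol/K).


T_K = T_C + 273.15 = 50.0000 + 273.15 = 323.1500 K
exponent = -Ea / (R * T_K) = -66129.4560 / (8.314 * 323.1500) = -24.6139
k = A * exp(exponent) = 873163.6210 * exp(-24.6139) = 1.7840e-05 1/s


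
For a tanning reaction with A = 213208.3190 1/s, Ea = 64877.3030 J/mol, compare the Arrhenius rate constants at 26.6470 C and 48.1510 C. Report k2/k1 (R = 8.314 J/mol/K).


T1 = 26.6470 + 273.15 = 299.7970 K; T2 = 48.1510 + 273.15 = 321.3010 K
k1 = A * exp(-Ea/(R*T1)) = 213208.3190 * exp(-64877.3030/(8.314*299.7970)) = 1.0583e-06 1/s
k2 = A * exp(-Ea/(R*T2)) = 213208.3190 * exp(-64877.3030/(8.314*321.3010)) = 6.0419e-06 1/s
k2/k1 = 6.0419e-06 / 1.0583e-06 = 5.7091


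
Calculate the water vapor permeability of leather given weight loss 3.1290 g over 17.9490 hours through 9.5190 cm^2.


Formula: WVP = loss / (area * time)
Substituting: WVP = 3.1290 / (9.5190 * 17.9490)
Result: 0.0183136 g/(cm^2*hr)


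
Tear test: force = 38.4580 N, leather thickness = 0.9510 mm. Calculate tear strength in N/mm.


Formula: Tear strength = force / thickness
Substituting: Tear strength = 38.4580 / 0.9510
Result: 40.4395 N/mm


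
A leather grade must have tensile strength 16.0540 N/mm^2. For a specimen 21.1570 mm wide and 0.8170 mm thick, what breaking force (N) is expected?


Formula: F = TS * w * t
Substituting: F = 16.0540 * 21.1570 * 0.8170
Result: 277.4977 N


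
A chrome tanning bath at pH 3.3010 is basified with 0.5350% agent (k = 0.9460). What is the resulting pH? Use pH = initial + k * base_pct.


Formula: pH_final = pH_initial + k * base_pct
Substituting: pH_final = 3.3010 + 0.9460 * 0.5350
Result: 3.8071


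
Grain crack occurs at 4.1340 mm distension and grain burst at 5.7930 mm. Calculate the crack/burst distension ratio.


Formula: Ratio = crack / burst
Substituting: Ratio = 4.1340 / 5.7930
Result: 0.7136


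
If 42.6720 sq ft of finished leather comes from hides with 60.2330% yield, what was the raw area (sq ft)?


Formula: raw = finished * 100 / yield
Substituting: raw = 42.6720 * 100 / 60.2330
Result: 70.8449 sq ft


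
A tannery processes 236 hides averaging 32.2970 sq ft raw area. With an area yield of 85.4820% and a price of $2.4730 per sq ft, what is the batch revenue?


Raw_total = N * avg_area = 236 * 32.2970 = 7622.0920 sq ft
Finished = Raw_total * yield / 100 = 7622.0920 * 85.4820 / 100 = 6515.5167 sq ft
Value = Finished * price = 6515.5167 * 2.4730 = 16112.8728 $


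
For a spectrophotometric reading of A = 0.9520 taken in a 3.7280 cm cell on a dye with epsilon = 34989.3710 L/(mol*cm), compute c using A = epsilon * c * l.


Formula: c = A / (epsilon * l)
Substituting: c = 0.9520 / (34989.3710 * 3.7280)
Result: 7.2984e-06 mol/L


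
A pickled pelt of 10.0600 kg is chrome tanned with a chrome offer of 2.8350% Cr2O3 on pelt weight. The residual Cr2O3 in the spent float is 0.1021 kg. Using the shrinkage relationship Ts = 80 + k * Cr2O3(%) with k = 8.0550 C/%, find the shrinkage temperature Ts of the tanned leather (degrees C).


Offered = pelt * offer_pct / 100 = 10.0600 * 2.8350 / 100 = 0.2852 kg
Uptake = offered - residual = 0.2852 - 0.1021 = 0.1831 kg
Cr2O3% on pelt = uptake / pelt * 100 = 0.1831 / 10.0600 * 100 = 1.8201 %
Ts = 80 + k * Cr2O3% = 80 + 8.0550 * 1.8201 = 94.6608 C


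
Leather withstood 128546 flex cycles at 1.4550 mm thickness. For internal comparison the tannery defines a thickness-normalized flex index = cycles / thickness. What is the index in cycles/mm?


Formula: Index = cycles / thickness
Substituting: Index = 128546 / 1.4550
Result: 88347.7663 cycles/mm


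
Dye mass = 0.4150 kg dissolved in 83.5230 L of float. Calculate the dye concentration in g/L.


Formula: Conc = dye_mass(kg) / volume(L) * 1000
Substituting: Conc = 0.4150 / 83.5230 * 1000
Result: 4.9687 g/L


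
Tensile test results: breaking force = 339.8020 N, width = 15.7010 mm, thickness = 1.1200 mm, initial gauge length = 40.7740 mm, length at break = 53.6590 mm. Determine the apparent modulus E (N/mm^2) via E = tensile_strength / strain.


TS = F / (w * t) = 339.8020 / (15.7010 * 1.1200) = 19.3233 N/mm^2
strain = (Lf - L0) / L0 = (53.6590 - 40.7740) / 40.7740 = 0.3160
E = TS / strain = 19.3233 / 0.3160 = 61.1476 N/mm^2


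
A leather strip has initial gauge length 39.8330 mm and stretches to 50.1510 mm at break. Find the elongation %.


Formula: Elongation = (Lf - L0) / L0 * 100
Substituting: Elongation = (50.1510 - 39.8330) / 39.8330 * 100
Result: 25.9031 %


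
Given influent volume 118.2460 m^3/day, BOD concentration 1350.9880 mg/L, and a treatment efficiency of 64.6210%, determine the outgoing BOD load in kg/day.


Load_in = volume * conc / 1000 = 118.2460 * 1350.9880 / 1000 = 159.7489 kg/day
Removed = Load_in * eff / 100 = 159.7489 * 64.6210 / 100 = 103.2314 kg/day
Load_out = Load_in - Removed = 159.7489 - 103.2314 = 56.5176 kg/day


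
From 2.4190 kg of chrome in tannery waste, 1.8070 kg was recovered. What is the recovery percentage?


Formula: Recovery = recovered / input * 100
Substituting: Recovery = 1.8070 / 2.4190 * 100
Result: 74.7003 %


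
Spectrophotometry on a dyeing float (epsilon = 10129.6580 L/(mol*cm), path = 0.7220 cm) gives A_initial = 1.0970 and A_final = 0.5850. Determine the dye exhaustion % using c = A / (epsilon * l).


c_initial = A_i / (epsilon * l) = 1.0970 / (10129.6580 * 0.7220) = 1.4999e-04 mol/L
c_final = A_f / (epsilon * l) = 0.5850 / (10129.6580 * 0.7220) = 7.9988e-05 mol/L
Exhaustion = (c_initial - c_final) / c_initial * 100 = (1.4999e-04 - 7.9988e-05) / 1.4999e-04 * 100 = 46.6727 %


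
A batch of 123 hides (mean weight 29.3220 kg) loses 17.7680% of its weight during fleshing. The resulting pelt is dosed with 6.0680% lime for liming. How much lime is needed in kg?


Total_raw = N * avg_wt = 123 * 29.3220 = 3606.6060 kg
Substrate = Total_raw * (1 - loss/100) = 3606.6060 * (1 - 17.7680/100) = 2965.7842 kg
Lime = Substrate * pct / 100 = 2965.7842 * 6.0680 / 100 = 179.9638 kg


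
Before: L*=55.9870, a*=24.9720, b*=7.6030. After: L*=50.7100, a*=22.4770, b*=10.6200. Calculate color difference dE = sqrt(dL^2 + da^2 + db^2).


dL = -5.2770, da = -2.4950, db = 3.0170
dE = sqrt((-5.2770)^2 + (-2.4950)^2 + 3.0170^2) = 6.5707


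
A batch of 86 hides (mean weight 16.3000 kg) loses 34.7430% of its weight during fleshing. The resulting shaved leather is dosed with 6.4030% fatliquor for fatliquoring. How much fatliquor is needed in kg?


Total_raw = N * avg_wt = 86 * 16.3000 = 1401.8000 kg
Substrate = Total_raw * (1 - loss/100) = 1401.8000 * (1 - 34.7430/100) = 914.7726 kg
Fat = Substrate * pct / 100 = 914.7726 * 6.4030 / 100 = 58.5729 kg


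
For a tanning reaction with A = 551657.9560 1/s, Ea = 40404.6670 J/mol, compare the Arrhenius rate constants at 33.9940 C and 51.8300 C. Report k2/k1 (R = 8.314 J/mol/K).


T1 = 33.9940 + 273.15 = 307.1440 K; T2 = 51.8300 + 273.15 = 324.9800 K
k1 = A * exp(-Ea/(R*T1)) = 551657.9560 * exp(-40404.6670/(8.314*307.1440)) = 0.074127 1/s
k2 = A * exp(-Ea/(R*T2)) = 551657.9560 * exp(-40404.6670/(8.314*324.9800)) = 0.1767 1/s
k2/k1 = 0.1767 / 0.074127 = 2.3831


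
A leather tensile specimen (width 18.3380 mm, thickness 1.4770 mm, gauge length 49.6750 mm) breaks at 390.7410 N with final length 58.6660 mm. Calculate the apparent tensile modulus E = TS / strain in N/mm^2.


TS = F / (w * t) = 390.7410 / (18.3380 * 1.4770) = 14.4264 N/mm^2
strain = (Lf - L0) / L0 = (58.6660 - 49.6750) / 49.6750 = 0.1810
E = TS / strain = 14.4264 / 0.1810 = 79.7052 N/mm^2


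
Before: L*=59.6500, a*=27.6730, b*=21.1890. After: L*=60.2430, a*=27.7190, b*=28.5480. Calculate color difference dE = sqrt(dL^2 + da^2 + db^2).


dL = 0.5930, da = 0.046, db = 7.3590
dE = sqrt(0.5930^2 + 0.046^2 + 7.3590^2) = 7.3830


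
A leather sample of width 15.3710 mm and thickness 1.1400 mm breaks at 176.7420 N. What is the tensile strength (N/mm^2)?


Formula: TS = force / (width * thickness)
Substituting: TS = 176.7420 / (15.3710 * 1.1400)
Result: 10.0863 N/mm^2


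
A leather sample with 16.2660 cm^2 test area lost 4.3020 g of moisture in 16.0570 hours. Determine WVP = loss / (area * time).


Formula: WVP = loss / (area * time)
Substituting: WVP = 4.3020 / (16.2660 * 16.0570)
Result: 0.0164712 g/(cm^2*hr)


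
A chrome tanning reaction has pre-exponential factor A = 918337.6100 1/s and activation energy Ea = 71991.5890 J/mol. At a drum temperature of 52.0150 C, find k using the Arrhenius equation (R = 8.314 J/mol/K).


T_K = T_C + 273.15 = 52.0150 + 273.15 = 325.1650 K
exponent = -Ea / (R * T_K) = -71991.5890 / (8.314 * 325.1650) = -26.6298
k = A * exp(exponent) = 918337.6100 * exp(-26.6298) = 2.4993e-06 1/s


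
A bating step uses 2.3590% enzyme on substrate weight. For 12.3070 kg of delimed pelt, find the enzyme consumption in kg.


Formula: Enzyme = substrate * pct / 100
Substituting: Enzyme = 12.3070 * 2.3590 / 100
Result: 0.2903 kg


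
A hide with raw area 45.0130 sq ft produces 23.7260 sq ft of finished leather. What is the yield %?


Formula: Yield = finished / raw * 100
Substituting: Yield = 23.7260 / 45.0130 * 100
Result: 52.7092 %


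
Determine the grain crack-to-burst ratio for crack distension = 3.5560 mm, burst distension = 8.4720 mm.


Formula: Ratio = crack / burst
Substituting: Ratio = 3.5560 / 8.4720
Result: 0.4197


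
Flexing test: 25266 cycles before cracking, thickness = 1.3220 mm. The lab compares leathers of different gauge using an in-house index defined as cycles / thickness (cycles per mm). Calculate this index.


Formula: Index = cycles / thickness
Substituting: Index = 25266 / 1.3220
Result: 19111.9516 cycles/mm


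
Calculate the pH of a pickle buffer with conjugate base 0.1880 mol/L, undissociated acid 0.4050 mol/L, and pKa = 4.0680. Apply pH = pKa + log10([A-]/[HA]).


ratio = [A-] / [HA] = 0.1880 / 0.4050 = 0.4642
log10(ratio) = -0.3333
pH = pKa + log10(ratio) = 4.0680 - 0.3333 = 3.7347


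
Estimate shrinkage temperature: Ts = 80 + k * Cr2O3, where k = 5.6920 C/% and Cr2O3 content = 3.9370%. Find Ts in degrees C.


Formula: Ts = 80 + k * Cr2O3
Substituting: Ts = 80 + 5.6920 * 3.9370
Result: 102.4094 C


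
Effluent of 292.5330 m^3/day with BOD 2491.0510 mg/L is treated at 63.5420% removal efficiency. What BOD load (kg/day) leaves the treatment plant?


Load_in = volume * conc / 1000 = 292.5330 * 2491.0510 / 1000 = 728.7146 kg/day
Removed = Load_in * eff / 100 = 728.7146 * 63.5420 / 100 = 463.0398 kg/day
Load_out = Load_in - Removed = 728.7146 - 463.0398 = 265.6748 kg/day


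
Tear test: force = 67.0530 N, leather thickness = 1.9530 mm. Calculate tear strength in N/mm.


Formula: Tear strength = force / thickness
Substituting: Tear strength = 67.0530 / 1.9530
Result: 34.3333 N/mm


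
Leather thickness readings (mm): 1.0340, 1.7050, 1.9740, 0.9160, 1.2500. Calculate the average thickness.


Formula: Average = sum / n
Substituting: Average = 6.8790 / 5
Result: 1.3758 mm


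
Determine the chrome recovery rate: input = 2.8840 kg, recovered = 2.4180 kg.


Formula: Recovery = recovered / input * 100
Substituting: Recovery = 2.4180 / 2.8840 * 100
Result: 83.8419 %


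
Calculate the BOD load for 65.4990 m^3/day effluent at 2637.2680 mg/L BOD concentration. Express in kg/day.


Formula: BOD_load = volume * conc / 1000
Substituting: BOD_load = 65.4990 * 2637.2680 / 1000
Result: 172.7384 kg/day


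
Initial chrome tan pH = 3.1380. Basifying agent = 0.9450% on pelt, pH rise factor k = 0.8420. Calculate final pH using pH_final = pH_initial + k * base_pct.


Formula: pH_final = pH_initial + k * base_pct
Substituting: pH_final = 3.1380 + 0.8420 * 0.9450
Result: 3.9337


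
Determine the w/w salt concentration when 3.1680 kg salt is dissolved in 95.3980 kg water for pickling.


Formula: Conc = salt / (water + salt) * 100
Substituting: Conc = 3.1680 / (95.3980 + 3.1680) * 100
Result: 3.2141 %


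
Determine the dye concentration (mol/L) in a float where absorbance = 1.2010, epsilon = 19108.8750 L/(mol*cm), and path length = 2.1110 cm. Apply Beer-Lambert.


Formula: c = A / (epsilon * l)
Substituting: c = 1.2010 / (19108.8750 * 2.1110)
Result: 2.9773e-05 mol/L


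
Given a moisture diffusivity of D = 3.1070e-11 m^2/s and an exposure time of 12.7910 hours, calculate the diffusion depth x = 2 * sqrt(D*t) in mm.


t = 12.7910 hr * 3600 = 46047.6000 s
D * t = 3.1070e-11 * 46047.6000 = 1.4307e-06
x = 2 * sqrt(D*t) = 2 * sqrt(1.4307e-06) = 0.00239224 m = 2.3922 mm


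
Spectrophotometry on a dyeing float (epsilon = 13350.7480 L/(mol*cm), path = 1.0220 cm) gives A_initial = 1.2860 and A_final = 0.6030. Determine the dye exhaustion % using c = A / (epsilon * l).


c_initial = A_i / (epsilon * l) = 1.2860 / (13350.7480 * 1.0220) = 9.4251e-05 mol/L
c_final = A_f / (epsilon * l) = 0.6030 / (13350.7480 * 1.0220) = 4.4194e-05 mol/L
Exhaustion = (c_initial - c_final) / c_initial * 100 = (9.4251e-05 - 4.4194e-05) / 9.4251e-05 * 100 = 53.1104 %


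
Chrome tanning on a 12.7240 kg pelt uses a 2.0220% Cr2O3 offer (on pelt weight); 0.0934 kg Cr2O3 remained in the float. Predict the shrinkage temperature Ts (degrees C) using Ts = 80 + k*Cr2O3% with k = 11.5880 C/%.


Offered = pelt * offer_pct / 100 = 12.7240 * 2.0220 / 100 = 0.2573 kg
Uptake = offered - residual = 0.2573 - 0.0934 = 0.1639 kg
Cr2O3% on pelt = uptake / pelt * 100 = 0.1639 / 12.7240 * 100 = 1.2880 %
Ts = 80 + k * Cr2O3% = 80 + 11.5880 * 1.2880 = 94.9248 C


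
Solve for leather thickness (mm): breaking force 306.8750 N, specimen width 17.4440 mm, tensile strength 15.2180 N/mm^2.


Formula: t = F / (TS * w)
Substituting: t = 306.8750 / (15.2180 * 17.4440)
Result: 1.1560 mm


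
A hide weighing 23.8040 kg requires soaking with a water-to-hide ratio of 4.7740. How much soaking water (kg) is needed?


Formula: Water = hide_weight * ratio
Substituting: Water = 23.8040 * 4.7740
Result: 113.6403 kg


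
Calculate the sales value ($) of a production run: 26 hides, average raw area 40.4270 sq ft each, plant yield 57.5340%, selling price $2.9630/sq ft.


Raw_total = N * avg_area = 26 * 40.4270 = 1051.1020 sq ft
Finished = Raw_total * yield / 100 = 1051.1020 * 57.5340 / 100 = 604.7410 sq ft
Value = Finished * price = 604.7410 * 2.9630 = 1791.8477 $


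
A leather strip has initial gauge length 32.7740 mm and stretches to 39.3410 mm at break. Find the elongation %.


Formula: Elongation = (Lf - L0) / L0 * 100
Substituting: Elongation = (39.3410 - 32.7740) / 32.7740 * 100
Result: 20.0372 %


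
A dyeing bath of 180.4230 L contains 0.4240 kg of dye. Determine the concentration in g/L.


Formula: Conc = dye_mass(kg) / volume(L) * 1000
Substituting: Conc = 0.4240 / 180.4230 * 1000
Result: 2.3500 g/L


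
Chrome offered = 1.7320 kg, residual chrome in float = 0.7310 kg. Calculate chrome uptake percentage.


Formula: Uptake = (offered - residual) / offered * 100
Substituting: Uptake = (1.7320 - 0.7310) / 1.7320 * 100
Result: 57.7945 %


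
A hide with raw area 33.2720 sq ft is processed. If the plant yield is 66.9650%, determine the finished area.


Formula: finished = raw * yield / 100
Substituting: finished = 33.2720 * 66.9650 / 100
Result: 22.2806 sq ft


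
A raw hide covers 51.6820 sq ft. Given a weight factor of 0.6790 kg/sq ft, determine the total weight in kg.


Formula: Weight = area * weight_per_sqft
Substituting: Weight = 51.6820 * 0.6790
Result: 35.0921 kg


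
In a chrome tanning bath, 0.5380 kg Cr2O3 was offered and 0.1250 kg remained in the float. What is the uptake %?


Formula: Uptake = (offered - residual) / offered * 100
Substituting: Uptake = (0.5380 - 0.1250) / 0.5380 * 100
Result: 76.7658 %


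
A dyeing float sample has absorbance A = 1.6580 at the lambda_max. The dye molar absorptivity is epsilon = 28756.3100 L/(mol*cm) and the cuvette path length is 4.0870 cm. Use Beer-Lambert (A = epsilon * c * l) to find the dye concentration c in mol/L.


Formula: c = A / (epsilon * l)
Substituting: c = 1.6580 / (28756.3100 * 4.0870)
Result: 1.4107e-05 mol/L


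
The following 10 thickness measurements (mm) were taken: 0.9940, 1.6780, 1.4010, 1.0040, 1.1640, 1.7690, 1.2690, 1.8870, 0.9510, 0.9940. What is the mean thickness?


Formula: Average = sum / n
Substituting: Average = 13.1110 / 10
Result: 1.3111 mm


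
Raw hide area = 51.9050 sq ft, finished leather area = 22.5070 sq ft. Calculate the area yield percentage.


Formula: Yield = finished / raw * 100
Substituting: Yield = 22.5070 / 51.9050 * 100
Result: 43.3619 %


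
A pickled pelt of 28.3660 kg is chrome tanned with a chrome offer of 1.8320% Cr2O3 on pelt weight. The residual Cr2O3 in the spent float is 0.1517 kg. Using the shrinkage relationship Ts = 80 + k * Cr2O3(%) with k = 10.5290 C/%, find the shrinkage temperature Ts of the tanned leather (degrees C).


Offered = pelt * offer_pct / 100 = 28.3660 * 1.8320 / 100 = 0.5197 kg
Uptake = offered - residual = 0.5197 - 0.1517 = 0.3680 kg
Cr2O3% on pelt = uptake / pelt * 100 = 0.3680 / 28.3660 * 100 = 1.2972 %
Ts = 80 + k * Cr2O3% = 80 + 10.5290 * 1.2972 = 93.6583 C


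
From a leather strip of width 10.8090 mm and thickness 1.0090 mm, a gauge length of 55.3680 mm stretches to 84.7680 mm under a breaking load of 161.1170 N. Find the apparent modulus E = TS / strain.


TS = F / (w * t) = 161.1170 / (10.8090 * 1.0090) = 14.7729 N/mm^2
strain = (Lf - L0) / L0 = (84.7680 - 55.3680) / 55.3680 = 0.5310
E = TS / strain = 14.7729 / 0.5310 = 27.8212 N/mm^2


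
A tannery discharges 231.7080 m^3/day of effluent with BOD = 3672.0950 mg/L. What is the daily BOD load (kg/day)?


Formula: BOD_load = volume * conc / 1000
Substituting: BOD_load = 231.7080 * 3672.0950 / 1000
Result: 850.8538 kg/day


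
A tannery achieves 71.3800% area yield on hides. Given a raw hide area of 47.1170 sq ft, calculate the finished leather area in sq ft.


Formula: finished = raw * yield / 100
Substituting: finished = 47.1170 * 71.3800 / 100
Result: 33.6321 sq ft


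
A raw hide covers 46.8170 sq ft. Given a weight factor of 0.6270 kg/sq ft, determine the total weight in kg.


Formula: Weight = area * weight_per_sqft
Substituting: Weight = 46.8170 * 0.6270
Result: 29.3543 kg


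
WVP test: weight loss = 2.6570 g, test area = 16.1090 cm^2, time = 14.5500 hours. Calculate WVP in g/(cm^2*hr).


Formula: WVP = loss / (area * time)
Substituting: WVP = 2.6570 / (16.1090 * 14.5500)
Result: 0.011336 g/(cm^2*hr)


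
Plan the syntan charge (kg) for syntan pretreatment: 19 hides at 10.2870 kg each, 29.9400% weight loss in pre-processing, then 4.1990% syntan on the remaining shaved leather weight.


Total_raw = N * avg_wt = 19 * 10.2870 = 195.4530 kg
Substrate = Total_raw * (1 - loss/100) = 195.4530 * (1 - 29.9400/100) = 136.9344 kg
Syntan = Substrate * pct / 100 = 136.9344 * 4.1990 / 100 = 5.7499 kg


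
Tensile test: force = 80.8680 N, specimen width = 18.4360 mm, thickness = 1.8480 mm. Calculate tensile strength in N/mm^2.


Formula: TS = force / (width * thickness)
Substituting: TS = 80.8680 / (18.4360 * 1.8480)
Result: 2.3736 N/mm^2


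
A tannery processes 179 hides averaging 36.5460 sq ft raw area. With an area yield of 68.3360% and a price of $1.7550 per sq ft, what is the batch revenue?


Raw_total = N * avg_area = 179 * 36.5460 = 6541.7340 sq ft
Finished = Raw_total * yield / 100 = 6541.7340 * 68.3360 / 100 = 4470.3593 sq ft
Value = Finished * price = 4470.3593 * 1.7550 = 7845.4807 $


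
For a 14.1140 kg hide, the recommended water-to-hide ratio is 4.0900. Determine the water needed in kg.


Formula: Water = hide_weight * ratio
Substituting: Water = 14.1140 * 4.0900
Result: 57.7263 kg


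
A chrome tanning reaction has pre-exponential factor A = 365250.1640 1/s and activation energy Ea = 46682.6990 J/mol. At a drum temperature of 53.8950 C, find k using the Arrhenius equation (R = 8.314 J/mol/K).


T_K = T_C + 273.15 = 53.8950 + 273.15 = 327.0450 K
exponent = -Ea / (R * T_K) = -46682.6990 / (8.314 * 327.0450) = -17.1687
k = A * exp(exponent) = 365250.1640 * exp(-17.1687) = 0.0127732 1/s


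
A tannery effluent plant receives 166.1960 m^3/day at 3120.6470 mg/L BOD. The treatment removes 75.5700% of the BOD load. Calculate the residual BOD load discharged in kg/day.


Load_in = volume * conc / 1000 = 166.1960 * 3120.6470 / 1000 = 518.6390 kg/day
Removed = Load_in * eff / 100 = 518.6390 * 75.5700 / 100 = 391.9355 kg/day
Load_out = Load_in - Removed = 518.6390 - 391.9355 = 126.7035 kg/day


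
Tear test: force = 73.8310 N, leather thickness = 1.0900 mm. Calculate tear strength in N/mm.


Formula: Tear strength = force / thickness
Substituting: Tear strength = 73.8310 / 1.0900
Result: 67.7349 N/mm


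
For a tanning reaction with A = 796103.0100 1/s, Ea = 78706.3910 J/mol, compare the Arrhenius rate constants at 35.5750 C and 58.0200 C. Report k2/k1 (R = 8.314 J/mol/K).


T1 = 35.5750 + 273.15 = 308.7250 K; T2 = 58.0200 + 273.15 = 331.1700 K
k1 = A * exp(-Ea/(R*T1)) = 796103.0100 * exp(-78706.3910/(8.314*308.7250)) = 3.8352e-08 1/s
k2 = A * exp(-Ea/(R*T2)) = 796103.0100 * exp(-78706.3910/(8.314*331.1700)) = 3.0645e-07 1/s
k2/k1 = 3.0645e-07 / 3.8352e-08 = 7.9904


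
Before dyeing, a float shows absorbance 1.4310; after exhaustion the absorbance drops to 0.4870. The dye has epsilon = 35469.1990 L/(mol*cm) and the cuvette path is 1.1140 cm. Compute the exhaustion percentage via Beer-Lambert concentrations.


c_initial = A_i / (epsilon * l) = 1.4310 / (35469.1990 * 1.1140) = 3.6216e-05 mol/L
c_final = A_f / (epsilon * l) = 0.4870 / (35469.1990 * 1.1140) = 1.2325e-05 mol/L
Exhaustion = (c_initial - c_final) / c_initial * 100 = (3.6216e-05 - 1.2325e-05) / 3.6216e-05 * 100 = 65.9679 %


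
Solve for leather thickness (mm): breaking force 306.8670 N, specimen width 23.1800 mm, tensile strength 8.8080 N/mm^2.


Formula: t = F / (TS * w)
Substituting: t = 306.8670 / (8.8080 * 23.1800)
Result: 1.5030 mm


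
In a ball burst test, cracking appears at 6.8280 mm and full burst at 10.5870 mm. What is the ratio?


Formula: Ratio = crack / burst
Substituting: Ratio = 6.8280 / 10.5870
Result: 0.6449


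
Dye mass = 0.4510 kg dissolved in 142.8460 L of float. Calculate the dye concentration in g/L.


Formula: Conc = dye_mass(kg) / volume(L) * 1000
Substituting: Conc = 0.4510 / 142.8460 * 1000
Result: 3.1572 g/L


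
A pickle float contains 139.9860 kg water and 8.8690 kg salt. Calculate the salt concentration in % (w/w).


Formula: Conc = salt / (water + salt) * 100
Substituting: Conc = 8.8690 / (139.9860 + 8.8690) * 100
Result: 5.9581 %


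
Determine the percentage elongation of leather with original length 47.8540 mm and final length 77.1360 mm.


Formula: Elongation = (Lf - L0) / L0 * 100
Substituting: Elongation = (77.1360 - 47.8540) / 47.8540 * 100
Result: 61.1903 %


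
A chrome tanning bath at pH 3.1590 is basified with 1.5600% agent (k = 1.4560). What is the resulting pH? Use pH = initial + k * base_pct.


Formula: pH_final = pH_initial + k * base_pct
Substituting: pH_final = 3.1590 + 1.4560 * 1.5600
Result: 5.4304


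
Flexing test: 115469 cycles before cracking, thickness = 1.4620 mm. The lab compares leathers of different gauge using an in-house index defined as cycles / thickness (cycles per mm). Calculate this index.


Formula: Index = cycles / thickness
Substituting: Index = 115469 / 1.4620
Result: 78980.1642 cycles/mm


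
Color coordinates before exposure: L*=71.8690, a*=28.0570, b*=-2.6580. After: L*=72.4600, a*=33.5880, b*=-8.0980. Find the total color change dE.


dL = 0.5910, da = 5.5310, db = -5.4400
dE = sqrt(0.5910^2 + 5.5310^2 + (-5.4400)^2) = 7.7804


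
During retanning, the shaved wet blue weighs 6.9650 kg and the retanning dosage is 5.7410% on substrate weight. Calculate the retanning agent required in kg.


Formula: Retan = substrate * pct / 100
Substituting: Retan = 6.9650 * 5.7410 / 100
Result: 0.3999 kg


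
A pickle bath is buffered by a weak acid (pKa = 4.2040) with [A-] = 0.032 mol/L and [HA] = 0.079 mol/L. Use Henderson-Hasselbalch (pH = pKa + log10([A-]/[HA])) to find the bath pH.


ratio = [A-] / [HA] = 0.032 / 0.079 = 0.4051
log10(ratio) = -0.3925
pH = pKa + log10(ratio) = 4.2040 - 0.3925 = 3.8115


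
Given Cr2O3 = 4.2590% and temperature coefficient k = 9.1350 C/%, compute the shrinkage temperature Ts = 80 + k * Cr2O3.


Formula: Ts = 80 + k * Cr2O3
Substituting: Ts = 80 + 9.1350 * 4.2590
Result: 118.9060 C


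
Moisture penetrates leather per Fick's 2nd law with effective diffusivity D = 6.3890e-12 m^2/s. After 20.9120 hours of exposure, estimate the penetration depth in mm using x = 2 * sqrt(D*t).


t = 20.9120 hr * 3600 = 75283.2000 s
D * t = 6.3890e-12 * 75283.2000 = 4.8098e-07
x = 2 * sqrt(D*t) = 2 * sqrt(4.8098e-07) = 0.00138706 m = 1.3871 mm


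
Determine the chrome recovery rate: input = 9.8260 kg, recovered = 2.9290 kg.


Formula: Recovery = recovered / input * 100
Substituting: Recovery = 2.9290 / 9.8260 * 100
Result: 29.8087 %


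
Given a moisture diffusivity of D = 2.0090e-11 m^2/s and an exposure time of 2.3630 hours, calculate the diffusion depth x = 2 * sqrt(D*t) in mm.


t = 2.3630 hr * 3600 = 8506.8000 s
D * t = 2.0090e-11 * 8506.8000 = 1.7090e-07
x = 2 * sqrt(D*t) = 2 * sqrt(1.7090e-07) = 8.2680e-04 m = 0.8268 mm


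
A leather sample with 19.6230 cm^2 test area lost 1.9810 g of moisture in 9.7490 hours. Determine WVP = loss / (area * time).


Formula: WVP = loss / (area * time)
Substituting: WVP = 1.9810 / (19.6230 * 9.7490)
Result: 0.0103552 g/(cm^2*hr)


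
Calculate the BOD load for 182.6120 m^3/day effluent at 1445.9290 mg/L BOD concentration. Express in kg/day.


Formula: BOD_load = volume * conc / 1000
Substituting: BOD_load = 182.6120 * 1445.9290 / 1000
Result: 264.0440 kg/day


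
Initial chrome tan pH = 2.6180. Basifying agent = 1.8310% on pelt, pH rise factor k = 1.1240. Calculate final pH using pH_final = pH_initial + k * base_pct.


Formula: pH_final = pH_initial + k * base_pct
Substituting: pH_final = 2.6180 + 1.1240 * 1.8310
Result: 4.6760


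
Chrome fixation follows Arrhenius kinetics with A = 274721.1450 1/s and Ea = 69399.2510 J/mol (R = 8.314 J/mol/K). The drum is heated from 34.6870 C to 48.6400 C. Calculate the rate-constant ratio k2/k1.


T1 = 34.6870 + 273.15 = 307.8370 K; T2 = 48.6400 + 273.15 = 321.7900 K
k1 = A * exp(-Ea/(R*T1)) = 274721.1450 * exp(-69399.2510/(8.314*307.8370)) = 4.5984e-07 1/s
k2 = A * exp(-Ea/(R*T2)) = 274721.1450 * exp(-69399.2510/(8.314*321.7900)) = 1.4902e-06 1/s
k2/k1 = 1.4902e-06 / 4.5984e-07 = 3.2406


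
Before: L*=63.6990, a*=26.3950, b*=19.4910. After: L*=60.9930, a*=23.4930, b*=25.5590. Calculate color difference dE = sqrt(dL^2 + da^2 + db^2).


dL = -2.7060, da = -2.9020, db = 6.0680
dE = sqrt((-2.7060)^2 + (-2.9020)^2 + 6.0680^2) = 7.2501


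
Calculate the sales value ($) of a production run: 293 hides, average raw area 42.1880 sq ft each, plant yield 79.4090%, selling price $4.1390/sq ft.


Raw_total = N * avg_area = 293 * 42.1880 = 12361.0840 sq ft
Finished = Raw_total * yield / 100 = 12361.0840 * 79.4090 / 100 = 9815.8132 sq ft
Value = Finished * price = 9815.8132 * 4.1390 = 40627.6508 $


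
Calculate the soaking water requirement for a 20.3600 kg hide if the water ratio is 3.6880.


Formula: Water = hide_weight * ratio
Substituting: Water = 20.3600 * 3.6880
Result: 75.0877 kg


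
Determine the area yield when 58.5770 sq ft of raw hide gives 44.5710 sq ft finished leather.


Formula: Yield = finished / raw * 100
Substituting: Yield = 44.5710 / 58.5770 * 100
Result: 76.0896 %


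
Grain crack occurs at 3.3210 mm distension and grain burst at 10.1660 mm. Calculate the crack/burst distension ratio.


Formula: Ratio = crack / burst
Substituting: Ratio = 3.3210 / 10.1660
Result: 0.3267


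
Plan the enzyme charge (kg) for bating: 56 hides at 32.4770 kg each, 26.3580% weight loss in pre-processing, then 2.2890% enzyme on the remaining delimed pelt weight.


Total_raw = N * avg_wt = 56 * 32.4770 = 1818.7120 kg
Substrate = Total_raw * (1 - loss/100) = 1818.7120 * (1 - 26.3580/100) = 1339.3359 kg
Enzyme = Substrate * pct / 100 = 1339.3359 * 2.2890 / 100 = 30.6574 kg


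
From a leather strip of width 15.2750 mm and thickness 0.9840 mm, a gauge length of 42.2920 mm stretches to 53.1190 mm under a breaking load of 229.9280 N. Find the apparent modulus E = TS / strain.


TS = F / (w * t) = 229.9280 / (15.2750 * 0.9840) = 15.2973 N/mm^2
strain = (Lf - L0) / L0 = (53.1190 - 42.2920) / 42.2920 = 0.2560
E = TS / strain = 15.2973 / 0.2560 = 59.7538 N/mm^2


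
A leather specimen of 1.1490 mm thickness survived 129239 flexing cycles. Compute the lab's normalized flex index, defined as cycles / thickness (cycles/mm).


Formula: Index = cycles / thickness
Substituting: Index = 129239 / 1.1490
Result: 112479.5474 cycles/mm


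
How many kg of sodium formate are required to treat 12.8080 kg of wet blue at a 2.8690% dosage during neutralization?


Formula: Neutralizer = substrate * pct / 100
Substituting: Neutralizer = 12.8080 * 2.8690 / 100
Result: 0.3675 kg


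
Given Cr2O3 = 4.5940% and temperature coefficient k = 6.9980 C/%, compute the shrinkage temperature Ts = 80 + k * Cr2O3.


Formula: Ts = 80 + k * Cr2O3
Substituting: Ts = 80 + 6.9980 * 4.5940
Result: 112.1488 C


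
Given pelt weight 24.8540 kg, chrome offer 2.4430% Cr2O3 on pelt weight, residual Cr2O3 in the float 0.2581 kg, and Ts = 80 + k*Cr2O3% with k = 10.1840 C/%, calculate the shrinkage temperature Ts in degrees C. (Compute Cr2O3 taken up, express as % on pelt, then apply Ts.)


Offered = pelt * offer_pct / 100 = 24.8540 * 2.4430 / 100 = 0.6072 kg
Uptake = offered - residual = 0.6072 - 0.2581 = 0.3491 kg
Cr2O3% on pelt = uptake / pelt * 100 = 0.3491 / 24.8540 * 100 = 1.4045 %
Ts = 80 + k * Cr2O3% = 80 + 10.1840 * 1.4045 = 94.3038 C


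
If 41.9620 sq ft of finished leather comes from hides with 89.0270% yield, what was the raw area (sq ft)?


Formula: raw = finished * 100 / yield
Substituting: raw = 41.9620 * 100 / 89.0270
Result: 47.1340 sq ft


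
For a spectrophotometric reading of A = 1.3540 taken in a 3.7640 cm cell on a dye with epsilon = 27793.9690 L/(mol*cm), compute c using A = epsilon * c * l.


Formula: c = A / (epsilon * l)
Substituting: c = 1.3540 / (27793.9690 * 3.7640)
Result: 1.2943e-05 mol/L


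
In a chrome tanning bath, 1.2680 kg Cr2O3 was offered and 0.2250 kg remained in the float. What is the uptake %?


Formula: Uptake = (offered - residual) / offered * 100
Substituting: Uptake = (1.2680 - 0.2250) / 1.2680 * 100
Result: 82.2555 %


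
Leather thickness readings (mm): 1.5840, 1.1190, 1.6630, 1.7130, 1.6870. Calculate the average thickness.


Formula: Average = sum / n
Substituting: Average = 7.7660 / 5
Result: 1.5532 mm


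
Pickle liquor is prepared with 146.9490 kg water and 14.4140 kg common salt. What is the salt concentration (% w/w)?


Formula: Conc = salt / (water + salt) * 100
Substituting: Conc = 14.4140 / (146.9490 + 14.4140) * 100
Result: 8.9327 %


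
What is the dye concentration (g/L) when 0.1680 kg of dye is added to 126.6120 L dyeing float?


Formula: Conc = dye_mass(kg) / volume(L) * 1000
Substituting: Conc = 0.1680 / 126.6120 * 1000
Result: 1.3269 g/L


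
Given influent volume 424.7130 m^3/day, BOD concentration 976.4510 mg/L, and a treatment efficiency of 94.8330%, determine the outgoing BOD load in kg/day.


Load_in = volume * conc / 1000 = 424.7130 * 976.4510 / 1000 = 414.7114 kg/day
Removed = Load_in * eff / 100 = 414.7114 * 94.8330 / 100 = 393.2833 kg/day
Load_out = Load_in - Removed = 414.7114 - 393.2833 = 21.4281 kg/day


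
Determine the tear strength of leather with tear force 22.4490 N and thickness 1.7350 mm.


Formula: Tear strength = force / thickness
Substituting: Tear strength = 22.4490 / 1.7350
Result: 12.9389 N/mm


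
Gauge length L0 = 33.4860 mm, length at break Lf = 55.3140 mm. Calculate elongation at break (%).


Formula: Elongation = (Lf - L0) / L0 * 100
Substituting: Elongation = (55.3140 - 33.4860) / 33.4860 * 100
Result: 65.1855 %


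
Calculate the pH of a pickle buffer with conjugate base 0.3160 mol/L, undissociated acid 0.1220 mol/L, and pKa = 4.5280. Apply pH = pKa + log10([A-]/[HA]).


ratio = [A-] / [HA] = 0.3160 / 0.1220 = 2.5902
log10(ratio) = 0.4133
pH = pKa + log10(ratio) = 4.5280 + 0.4133 = 4.9413


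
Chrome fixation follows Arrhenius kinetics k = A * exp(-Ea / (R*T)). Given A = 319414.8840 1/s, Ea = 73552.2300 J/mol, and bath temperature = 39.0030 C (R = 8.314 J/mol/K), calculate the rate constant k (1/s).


T_K = T_C + 273.15 = 39.0030 + 273.15 = 312.1530 K
exponent = -Ea / (R * T_K) = -73552.2300 / (8.314 * 312.1530) = -28.3412
k = A * exp(exponent) = 319414.8840 * exp(-28.3412) = 1.5701e-07 1/s


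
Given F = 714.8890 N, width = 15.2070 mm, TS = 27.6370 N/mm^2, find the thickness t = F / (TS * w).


Formula: t = F / (TS * w)
Substituting: t = 714.8890 / (27.6370 * 15.2070)
Result: 1.7010 mm


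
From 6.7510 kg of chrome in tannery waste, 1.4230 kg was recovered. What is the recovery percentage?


Formula: Recovery = recovered / input * 100
Substituting: Recovery = 1.4230 / 6.7510 * 100
Result: 21.0784 %


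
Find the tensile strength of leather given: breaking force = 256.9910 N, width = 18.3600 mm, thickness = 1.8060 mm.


Formula: TS = force / (width * thickness)
Substituting: TS = 256.9910 / (18.3600 * 1.8060)
Result: 7.7505 N/mm^2


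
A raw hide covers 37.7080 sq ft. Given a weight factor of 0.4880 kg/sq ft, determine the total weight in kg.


Formula: Weight = area * weight_per_sqft
Substituting: Weight = 37.7080 * 0.4880
Result: 18.4015 kg


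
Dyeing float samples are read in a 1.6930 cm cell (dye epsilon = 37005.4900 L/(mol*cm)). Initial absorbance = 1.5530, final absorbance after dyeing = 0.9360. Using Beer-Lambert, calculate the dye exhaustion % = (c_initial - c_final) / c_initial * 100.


c_initial = A_i / (epsilon * l) = 1.5530 / (37005.4900 * 1.6930) = 2.4788e-05 mol/L
c_final = A_f / (epsilon * l) = 0.9360 / (37005.4900 * 1.6930) = 1.4940e-05 mol/L
Exhaustion = (c_initial - c_final) / c_initial * 100 = (2.4788e-05 - 1.4940e-05) / 2.4788e-05 * 100 = 39.7296 %


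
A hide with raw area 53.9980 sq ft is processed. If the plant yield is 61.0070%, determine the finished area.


Formula: finished = raw * yield / 100
Substituting: finished = 53.9980 * 61.0070 / 100
Result: 32.9426 sq ft


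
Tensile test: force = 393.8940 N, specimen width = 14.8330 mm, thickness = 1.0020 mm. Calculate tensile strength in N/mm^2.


Formula: TS = force / (width * thickness)
Substituting: TS = 393.8940 / (14.8330 * 1.0020)
Result: 26.5022 N/mm^2


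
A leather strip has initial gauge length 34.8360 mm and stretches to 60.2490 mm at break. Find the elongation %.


Formula: Elongation = (Lf - L0) / L0 * 100
Substituting: Elongation = (60.2490 - 34.8360) / 34.8360 * 100
Result: 72.9504 %


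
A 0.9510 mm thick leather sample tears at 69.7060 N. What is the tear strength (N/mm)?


Formula: Tear strength = force / thickness
Substituting: Tear strength = 69.7060 / 0.9510
Result: 73.2976 N/mm


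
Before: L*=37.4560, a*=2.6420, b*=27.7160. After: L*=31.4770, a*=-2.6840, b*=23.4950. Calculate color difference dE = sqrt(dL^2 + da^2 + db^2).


dL = -5.9790, da = -5.3260, db = -4.2210
dE = sqrt((-5.9790)^2 + (-5.3260)^2 + (-4.2210)^2) = 9.0516


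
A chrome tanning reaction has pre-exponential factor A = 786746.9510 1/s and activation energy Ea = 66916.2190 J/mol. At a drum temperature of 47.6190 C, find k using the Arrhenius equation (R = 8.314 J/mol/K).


T_K = T_C + 273.15 = 47.6190 + 273.15 = 320.7690 K
exponent = -Ea / (R * T_K) = -66916.2190 / (8.314 * 320.7690) = -25.0916
k = A * exp(exponent) = 786746.9510 * exp(-25.0916) = 9.9696e-06 1/s


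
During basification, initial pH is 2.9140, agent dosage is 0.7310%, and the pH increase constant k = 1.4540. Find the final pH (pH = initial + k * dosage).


Formula: pH_final = pH_initial + k * base_pct
Substituting: pH_final = 2.9140 + 1.4540 * 0.7310
Result: 3.9769


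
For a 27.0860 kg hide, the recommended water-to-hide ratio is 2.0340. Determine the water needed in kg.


Formula: Water = hide_weight * ratio
Substituting: Water = 27.0860 * 2.0340
Result: 55.0929 kg


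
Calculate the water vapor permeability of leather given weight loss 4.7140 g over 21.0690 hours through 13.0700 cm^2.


Formula: WVP = loss / (area * time)
Substituting: WVP = 4.7140 / (13.0700 * 21.0690)
Result: 0.0171187 g/(cm^2*hr)


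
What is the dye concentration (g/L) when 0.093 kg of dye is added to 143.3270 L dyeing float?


Formula: Conc = dye_mass(kg) / volume(L) * 1000
Substituting: Conc = 0.093 / 143.3270 * 1000
Result: 0.6489 g/L


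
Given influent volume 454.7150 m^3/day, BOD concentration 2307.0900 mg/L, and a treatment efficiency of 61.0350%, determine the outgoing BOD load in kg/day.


Load_in = volume * conc / 1000 = 454.7150 * 2307.0900 / 1000 = 1049.0684 kg/day
Removed = Load_in * eff / 100 = 1049.0684 * 61.0350 / 100 = 640.2989 kg/day
Load_out = Load_in - Removed = 1049.0684 - 640.2989 = 408.7695 kg/day


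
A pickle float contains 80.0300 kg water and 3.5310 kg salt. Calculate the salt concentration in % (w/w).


Formula: Conc = salt / (water + salt) * 100
Substituting: Conc = 3.5310 / (80.0300 + 3.5310) * 100
Result: 4.2257 %


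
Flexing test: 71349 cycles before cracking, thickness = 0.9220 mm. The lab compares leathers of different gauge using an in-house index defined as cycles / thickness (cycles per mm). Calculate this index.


Formula: Index = cycles / thickness
Substituting: Index = 71349 / 0.9220
Result: 77385.0325 cycles/mm


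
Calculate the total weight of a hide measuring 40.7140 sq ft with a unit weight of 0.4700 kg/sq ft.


Formula: Weight = area * weight_per_sqft
Substituting: Weight = 40.7140 * 0.4700
Result: 19.1356 kg


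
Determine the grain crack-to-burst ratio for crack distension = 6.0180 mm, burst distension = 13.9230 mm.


Formula: Ratio = crack / burst
Substituting: Ratio = 6.0180 / 13.9230
Result: 0.4322


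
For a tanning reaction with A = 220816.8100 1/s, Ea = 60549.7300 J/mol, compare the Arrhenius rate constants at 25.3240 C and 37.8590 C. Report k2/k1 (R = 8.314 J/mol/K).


T1 = 25.3240 + 273.15 = 298.4740 K; T2 = 37.8590 + 273.15 = 311.0090 K
k1 = A * exp(-Ea/(R*T1)) = 220816.8100 * exp(-60549.7300/(8.314*298.4740)) = 5.5860e-06 1/s
k2 = A * exp(-Ea/(R*T2)) = 220816.8100 * exp(-60549.7300/(8.314*311.0090)) = 1.4935e-05 1/s
k2/k1 = 1.4935e-05 / 5.5860e-06 = 2.6736


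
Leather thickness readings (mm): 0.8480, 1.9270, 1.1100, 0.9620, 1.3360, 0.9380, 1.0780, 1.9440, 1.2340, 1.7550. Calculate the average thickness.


Formula: Average = sum / n
Substituting: Average = 13.1320 / 10
Result: 1.3132 mm


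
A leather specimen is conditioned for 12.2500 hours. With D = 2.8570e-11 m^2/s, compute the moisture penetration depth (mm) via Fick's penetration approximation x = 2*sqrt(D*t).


t = 12.2500 hr * 3600 = 44100.0000 s
D * t = 2.8570e-11 * 44100.0000 = 1.2599e-06
x = 2 * sqrt(D*t) = 2 * sqrt(1.2599e-06) = 0.00224494 m = 2.2449 mm
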